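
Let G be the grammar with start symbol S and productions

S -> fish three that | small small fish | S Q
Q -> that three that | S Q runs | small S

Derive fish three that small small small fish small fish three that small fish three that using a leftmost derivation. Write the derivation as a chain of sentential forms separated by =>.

S => S Q => fish three that Q => fish three that small S => fish three that small S Q => fish three that small S Q Q => fish three that small small small fish Q Q => fish three that small small small fish small S Q => fish three that small small small fish small fish three that Q => fish three that small small small fish small fish three that small S => fish three that small small small fish small fish three that small fish three that

S => S Q   [S -> S Q]
S Q => fish three that Q   [S -> fish three that]
fish three that Q => fish three that small S   [Q -> small S]
fish three that small S => fish three that small S Q   [S -> S Q]
fish three that small S Q => fish three that small S Q Q   [S -> S Q]
fish three that small S Q Q => fish three that small small small fish Q Q   [S -> small small fish]
fish three that small small small fish Q Q => fish three that small small small fish small S Q   [Q -> small S]
fish three that small small small fish small S Q => fish three that small small small fish small fish three that Q   [S -> fish three that]
fish three that small small small fish small fish three that Q => fish three that small small small fish small fish three that small S   [Q -> small S]
fish three that small small small fish small fish three that small S => fish three that small small small fish small fish three that small fish three that   [S -> fish three that]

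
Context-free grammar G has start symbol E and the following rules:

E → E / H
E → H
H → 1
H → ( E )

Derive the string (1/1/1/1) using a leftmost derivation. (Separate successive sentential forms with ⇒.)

E ⇒ H   [E → H]
H ⇒ (E)   [H → ( E )]
(E) ⇒ (E/H)   [E → E / H]
(E/H) ⇒ (E/H/H)   [E → E / H]
(E/H/H) ⇒ (E/H/H/H)   [E → E / H]
(E/H/H/H) ⇒ (H/H/H/H)   [E → H]
(H/H/H/H) ⇒ (1/H/H/H)   [H → 1]
(1/H/H/H) ⇒ (1/1/H/H)   [H → 1]
(1/1/H/H) ⇒ (1/1/1/H)   [H → 1]
(1/1/1/H) ⇒ (1/1/1/1)   [H → 1]

E⇒H⇒(E)⇒(E/H)⇒(E/H/H)⇒(E/H/H/H)⇒(H/H/H/H)⇒(1/H/H/H)⇒(1/1/H/H)⇒(1/1/1/H)⇒(1/1/1/1)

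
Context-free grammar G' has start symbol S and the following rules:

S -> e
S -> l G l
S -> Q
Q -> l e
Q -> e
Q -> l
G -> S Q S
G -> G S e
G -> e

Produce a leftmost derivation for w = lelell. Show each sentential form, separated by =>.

S=>lGl=>lSQSl=>leQSl=>leleSl=>leleQl=>lelell

S => lGl   [S -> l G l]
lGl => lSQSl   [G -> S Q S]
lSQSl => leQSl   [S -> e]
leQSl => leleSl   [Q -> l e]
leleSl => leleQl   [S -> Q]
leleQl => lelell   [Q -> l]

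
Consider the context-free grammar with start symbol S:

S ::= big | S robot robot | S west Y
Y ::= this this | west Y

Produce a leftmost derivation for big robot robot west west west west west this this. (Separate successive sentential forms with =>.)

S => S west Y   [S ::= S west Y]
S west Y => S robot robot west Y   [S ::= S robot robot]
S robot robot west Y => big robot robot west Y   [S ::= big]
big robot robot west Y => big robot robot west west Y   [Y ::= west Y]
big robot robot west west Y => big robot robot west west west Y   [Y ::= west Y]
big robot robot west west west Y => big robot robot west west west west Y   [Y ::= west Y]
big robot robot west west west west Y => big robot robot west west west west west Y   [Y ::= west Y]
big robot robot west west west west west Y => big robot robot west west west west west this this   [Y ::= this this]

S => S west Y => S robot robot west Y => big robot robot west Y => big robot robot west west Y => big robot robot west west west Y => big robot robot west west west west Y => big robot robot west west west west west Y => big robot robot west west west west west this this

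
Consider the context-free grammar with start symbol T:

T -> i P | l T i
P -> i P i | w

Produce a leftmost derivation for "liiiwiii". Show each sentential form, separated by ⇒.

T ⇒ lTi   [T -> l T i]
lTi ⇒ liPi   [T -> i P]
liPi ⇒ liiPii   [P -> i P i]
liiPii ⇒ liiiPiii   [P -> i P i]
liiiPiii ⇒ liiiwiii   [P -> w]

T ⇒ lTi ⇒ liPi ⇒ liiPii ⇒ liiiPiii ⇒ liiiwiii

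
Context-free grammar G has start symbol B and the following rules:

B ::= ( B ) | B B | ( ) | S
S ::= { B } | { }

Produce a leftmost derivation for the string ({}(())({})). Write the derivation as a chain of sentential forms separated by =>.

B => (B)   [B ::= ( B )]
(B) => (BB)   [B ::= B B]
(BB) => (BBB)   [B ::= B B]
(BBB) => (SBB)   [B ::= S]
(SBB) => ({}BB)   [S ::= { }]
({}BB) => ({}(B)B)   [B ::= ( B )]
({}(B)B) => ({}(())B)   [B ::= ( )]
({}(())B) => ({}(())(B))   [B ::= ( B )]
({}(())(B)) => ({}(())(S))   [B ::= S]
({}(())(S)) => ({}(())({}))   [S ::= { }]

B => (B) => (BB) => (BBB) => (SBB) => ({}BB) => ({}(B)B) => ({}(())B) => ({}(())(B)) => ({}(())(S)) => ({}(())({}))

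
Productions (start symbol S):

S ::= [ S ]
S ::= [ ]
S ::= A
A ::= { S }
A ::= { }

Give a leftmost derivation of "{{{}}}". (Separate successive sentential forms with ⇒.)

S ⇒ A ⇒ {S} ⇒ {A} ⇒ {{S}} ⇒ {{A}} ⇒ {{{}}}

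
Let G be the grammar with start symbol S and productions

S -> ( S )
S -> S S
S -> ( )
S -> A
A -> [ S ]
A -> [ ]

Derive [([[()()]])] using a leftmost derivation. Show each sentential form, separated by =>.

S => A   [S -> A]
A => [S]   [A -> [ S ]]
[S] => [(S)]   [S -> ( S )]
[(S)] => [(A)]   [S -> A]
[(A)] => [([S])]   [A -> [ S ]]
[([S])] => [([A])]   [S -> A]
[([A])] => [([[S]])]   [A -> [ S ]]
[([[S]])] => [([[SS]])]   [S -> S S]
[([[SS]])] => [([[()S]])]   [S -> ( )]
[([[()S]])] => [([[()()]])]   [S -> ( )]

S => A => [S] => [(S)] => [(A)] => [([S])] => [([A])] => [([[S]])] => [([[SS]])] => [([[()S]])] => [([[()()]])]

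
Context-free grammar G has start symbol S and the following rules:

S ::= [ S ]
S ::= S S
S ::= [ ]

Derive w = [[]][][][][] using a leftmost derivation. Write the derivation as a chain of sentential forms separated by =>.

S => SS => SSS => SSSS => [S]SSS => [[]]SSS => [[]]SSSS => [[]][]SSS => [[]][][]SS => [[]][][][]S => [[]][][][][]

S => SS   [S ::= S S]
SS => SSS   [S ::= S S]
SSS => SSSS   [S ::= S S]
SSSS => [S]SSS   [S ::= [ S ]]
[S]SSS => [[]]SSS   [S ::= [ ]]
[[]]SSS => [[]]SSSS   [S ::= S S]
[[]]SSSS => [[]][]SSS   [S ::= [ ]]
[[]][]SSS => [[]][][]SS   [S ::= [ ]]
[[]][][]SS => [[]][][][]S   [S ::= [ ]]
[[]][][][]S => [[]][][][][]   [S ::= [ ]]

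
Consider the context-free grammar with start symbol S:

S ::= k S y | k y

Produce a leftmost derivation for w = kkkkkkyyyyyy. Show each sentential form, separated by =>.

S => kSy   [S ::= k S y]
kSy => kkSyy   [S ::= k S y]
kkSyy => kkkSyyy   [S ::= k S y]
kkkSyyy => kkkkSyyyy   [S ::= k S y]
kkkkSyyyy => kkkkkSyyyyy   [S ::= k S y]
kkkkkSyyyyy => kkkkkkyyyyyy   [S ::= k y]

S => kSy => kkSyy => kkkSyyy => kkkkSyyyy => kkkkkSyyyyy => kkkkkkyyyyyy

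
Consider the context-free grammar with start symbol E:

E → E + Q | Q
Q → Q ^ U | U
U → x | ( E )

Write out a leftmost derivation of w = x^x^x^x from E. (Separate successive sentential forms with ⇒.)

E ⇒ Q   [E → Q]
Q ⇒ Q^U   [Q → Q ^ U]
Q^U ⇒ Q^U^U   [Q → Q ^ U]
Q^U^U ⇒ Q^U^U^U   [Q → Q ^ U]
Q^U^U^U ⇒ U^U^U^U   [Q → U]
U^U^U^U ⇒ x^U^U^U   [U → x]
x^U^U^U ⇒ x^x^U^U   [U → x]
x^x^U^U ⇒ x^x^x^U   [U → x]
x^x^x^U ⇒ x^x^x^x   [U → x]

E ⇒ Q ⇒ Q^U ⇒ Q^U^U ⇒ Q^U^U^U ⇒ U^U^U^U ⇒ x^U^U^U ⇒ x^x^U^U ⇒ x^x^x^U ⇒ x^x^x^x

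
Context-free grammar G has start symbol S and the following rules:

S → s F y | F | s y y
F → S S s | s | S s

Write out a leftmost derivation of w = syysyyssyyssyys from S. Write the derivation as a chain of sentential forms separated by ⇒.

S ⇒ F ⇒ SSs ⇒ FSs ⇒ SSsSs ⇒ FSsSs ⇒ SSsSsSs ⇒ syySsSsSs ⇒ syysyysSsSs ⇒ syysyyssyysSs ⇒ syysyyssyyssyys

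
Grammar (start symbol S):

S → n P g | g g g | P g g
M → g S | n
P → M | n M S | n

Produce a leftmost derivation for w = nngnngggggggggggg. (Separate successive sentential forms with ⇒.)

S ⇒ nPg   [S → n P g]
nPg ⇒ nnMSg   [P → n M S]
nnMSg ⇒ nngSSg   [M → g S]
nngSSg ⇒ nngnPgSg   [S → n P g]
nngnPgSg ⇒ nngnnMSgSg   [P → n M S]
nngnnMSgSg ⇒ nngnngSSgSg   [M → g S]
nngnngSSgSg ⇒ nngnnggggSgSg   [S → g g g]
nngnnggggSgSg ⇒ nngnnggggggggSg   [S → g g g]
nngnnggggggggSg ⇒ nngnngggggggggggg   [S → g g g]

S ⇒ nPg ⇒ nnMSg ⇒ nngSSg ⇒ nngnPgSg ⇒ nngnnMSgSg ⇒ nngnngSSgSg ⇒ nngnnggggSgSg ⇒ nngnnggggggggSg ⇒ nngnngggggggggggg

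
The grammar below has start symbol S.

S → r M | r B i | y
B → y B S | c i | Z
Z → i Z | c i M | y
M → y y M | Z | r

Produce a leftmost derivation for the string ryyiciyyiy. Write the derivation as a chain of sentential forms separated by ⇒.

S⇒rM⇒ryyM⇒ryyZ⇒ryyiZ⇒ryyiciM⇒ryyiciyyM⇒ryyiciyyZ⇒ryyiciyyiZ⇒ryyiciyyiy

S ⇒ rM   [S → r M]
rM ⇒ ryyM   [M → y y M]
ryyM ⇒ ryyZ   [M → Z]
ryyZ ⇒ ryyiZ   [Z → i Z]
ryyiZ ⇒ ryyiciM   [Z → c i M]
ryyiciM ⇒ ryyiciyyM   [M → y y M]
ryyiciyyM ⇒ ryyiciyyZ   [M → Z]
ryyiciyyZ ⇒ ryyiciyyiZ   [Z → i Z]
ryyiciyyiZ ⇒ ryyiciyyiy   [Z → y]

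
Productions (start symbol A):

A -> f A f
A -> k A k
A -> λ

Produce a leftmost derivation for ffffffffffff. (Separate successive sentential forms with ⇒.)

A ⇒ fAf ⇒ ffAff ⇒ fffAfff ⇒ ffffAffff ⇒ fffffAfffff ⇒ ffffffAffffff ⇒ ffffffffffff

A ⇒ fAf   [A -> f A f]
fAf ⇒ ffAff   [A -> f A f]
ffAff ⇒ fffAfff   [A -> f A f]
fffAfff ⇒ ffffAffff   [A -> f A f]
ffffAffff ⇒ fffffAfffff   [A -> f A f]
fffffAfffff ⇒ ffffffAffffff   [A -> f A f]
ffffffAffffff ⇒ ffffffffffff   [A -> λ]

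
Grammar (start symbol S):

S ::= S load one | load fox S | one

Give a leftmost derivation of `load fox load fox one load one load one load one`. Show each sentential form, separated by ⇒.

S ⇒ load fox S ⇒ load fox S load one ⇒ load fox load fox S load one ⇒ load fox load fox S load one load one ⇒ load fox load fox S load one load one load one ⇒ load fox load fox one load one load one load one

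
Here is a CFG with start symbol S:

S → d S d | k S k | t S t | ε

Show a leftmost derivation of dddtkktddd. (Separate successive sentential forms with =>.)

S => dSd   [S → d S d]
dSd => ddSdd   [S → d S d]
ddSdd => dddSddd   [S → d S d]
dddSddd => dddtStddd   [S → t S t]
dddtStddd => dddtkSktddd   [S → k S k]
dddtkSktddd => dddtkktddd   [S → ε]

S=>dSd=>ddSdd=>dddSddd=>dddtStddd=>dddtkSktddd=>dddtkktddd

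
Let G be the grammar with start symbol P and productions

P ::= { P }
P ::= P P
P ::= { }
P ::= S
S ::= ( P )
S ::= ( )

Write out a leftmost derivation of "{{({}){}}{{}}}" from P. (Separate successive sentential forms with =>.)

P=>{P}=>{PP}=>{{P}P}=>{{PP}P}=>{{SP}P}=>{{(P)P}P}=>{{({})P}P}=>{{({}){}}P}=>{{({}){}}{P}}=>{{({}){}}{{}}}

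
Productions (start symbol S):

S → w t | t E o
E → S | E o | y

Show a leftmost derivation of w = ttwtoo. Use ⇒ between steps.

S ⇒ tEo   [S → t E o]
tEo ⇒ tSo   [E → S]
tSo ⇒ ttEoo   [S → t E o]
ttEoo ⇒ ttSoo   [E → S]
ttSoo ⇒ ttwtoo   [S → w t]

S⇒tEo⇒tSo⇒ttEoo⇒ttSoo⇒ttwtoo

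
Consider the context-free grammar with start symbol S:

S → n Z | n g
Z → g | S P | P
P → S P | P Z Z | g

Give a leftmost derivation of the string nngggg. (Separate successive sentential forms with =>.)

S => nZ   [S → n Z]
nZ => nSP   [Z → S P]
nSP => nnZP   [S → n Z]
nnZP => nnPP   [Z → P]
nnPP => nnPZZP   [P → P Z Z]
nnPZZP => nngZZP   [P → g]
nngZZP => nnggZP   [Z → g]
nnggZP => nngggP   [Z → g]
nngggP => nngggg   [P → g]

S => nZ => nSP => nnZP => nnPP => nnPZZP => nngZZP => nnggZP => nngggP => nngggg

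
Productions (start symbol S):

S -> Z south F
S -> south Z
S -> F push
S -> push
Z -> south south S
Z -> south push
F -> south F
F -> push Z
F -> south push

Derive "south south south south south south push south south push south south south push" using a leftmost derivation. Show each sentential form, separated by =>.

S => south Z => south south south S => south south south Z south F => south south south south south S south F => south south south south south Z south F south F => south south south south south south push south F south F => south south south south south south push south south push south F => south south south south south south push south south push south south F => south south south south south south push south south push south south south push

S => south Z   [S -> south Z]
south Z => south south south S   [Z -> south south S]
south south south S => south south south Z south F   [S -> Z south F]
south south south Z south F => south south south south south S south F   [Z -> south south S]
south south south south south S south F => south south south south south Z south F south F   [S -> Z south F]
south south south south south Z south F south F => south south south south south south push south F south F   [Z -> south push]
south south south south south south push south F south F => south south south south south south push south south push south F   [F -> south push]
south south south south south south push south south push south F => south south south south south south push south south push south south F   [F -> south F]
south south south south south south push south south push south south F => south south south south south south push south south push south south south push   [F -> south push]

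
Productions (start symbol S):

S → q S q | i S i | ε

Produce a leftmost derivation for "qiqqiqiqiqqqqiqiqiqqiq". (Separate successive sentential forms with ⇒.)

S⇒qSq⇒qiSiq⇒qiqSqiq⇒qiqqSqqiq⇒qiqqiSiqqiq⇒qiqqiqSqiqqiq⇒qiqqiqiSiqiqqiq⇒qiqqiqiqSqiqiqqiq⇒qiqqiqiqiSiqiqiqqiq⇒qiqqiqiqiqSqiqiqiqqiq⇒qiqqiqiqiqqSqqiqiqiqqiq⇒qiqqiqiqiqqqqiqiqiqqiq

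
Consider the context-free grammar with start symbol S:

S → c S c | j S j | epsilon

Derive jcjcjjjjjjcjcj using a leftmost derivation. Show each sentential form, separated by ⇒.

S⇒jSj⇒jcScj⇒jcjSjcj⇒jcjcScjcj⇒jcjcjSjcjcj⇒jcjcjjSjjcjcj⇒jcjcjjjSjjjcjcj⇒jcjcjjjjjjcjcj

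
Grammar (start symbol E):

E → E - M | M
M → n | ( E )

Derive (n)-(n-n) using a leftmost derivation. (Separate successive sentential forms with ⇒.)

E ⇒ E-M   [E → E - M]
E-M ⇒ M-M   [E → M]
M-M ⇒ (E)-M   [M → ( E )]
(E)-M ⇒ (M)-M   [E → M]
(M)-M ⇒ (n)-M   [M → n]
(n)-M ⇒ (n)-(E)   [M → ( E )]
(n)-(E) ⇒ (n)-(E-M)   [E → E - M]
(n)-(E-M) ⇒ (n)-(M-M)   [E → M]
(n)-(M-M) ⇒ (n)-(n-M)   [M → n]
(n)-(n-M) ⇒ (n)-(n-n)   [M → n]

E ⇒ E-M ⇒ M-M ⇒ (E)-M ⇒ (M)-M ⇒ (n)-M ⇒ (n)-(E) ⇒ (n)-(E-M) ⇒ (n)-(M-M) ⇒ (n)-(n-M) ⇒ (n)-(n-n)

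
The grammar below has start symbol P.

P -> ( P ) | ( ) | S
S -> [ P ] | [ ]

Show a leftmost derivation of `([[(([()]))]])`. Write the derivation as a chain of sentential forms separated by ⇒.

P ⇒ (P)   [P -> ( P )]
(P) ⇒ (S)   [P -> S]
(S) ⇒ ([P])   [S -> [ P ]]
([P]) ⇒ ([S])   [P -> S]
([S]) ⇒ ([[P]])   [S -> [ P ]]
([[P]]) ⇒ ([[(P)]])   [P -> ( P )]
([[(P)]]) ⇒ ([[((P))]])   [P -> ( P )]
([[((P))]]) ⇒ ([[((S))]])   [P -> S]
([[((S))]]) ⇒ ([[(([P]))]])   [S -> [ P ]]
([[(([P]))]]) ⇒ ([[(([()]))]])   [P -> ( )]

P⇒(P)⇒(S)⇒([P])⇒([S])⇒([[P]])⇒([[(P)]])⇒([[((P))]])⇒([[((S))]])⇒([[(([P]))]])⇒([[(([()]))]])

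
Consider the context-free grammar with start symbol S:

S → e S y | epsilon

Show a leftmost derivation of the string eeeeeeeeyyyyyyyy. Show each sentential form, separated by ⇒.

S ⇒ eSy ⇒ eeSyy ⇒ eeeSyyy ⇒ eeeeSyyyy ⇒ eeeeeSyyyyy ⇒ eeeeeeSyyyyyy ⇒ eeeeeeeSyyyyyyy ⇒ eeeeeeeeSyyyyyyyy ⇒ eeeeeeeeyyyyyyyy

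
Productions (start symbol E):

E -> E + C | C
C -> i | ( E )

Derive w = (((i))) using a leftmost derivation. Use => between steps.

E => C => (E) => (C) => ((E)) => ((C)) => (((E))) => (((C))) => (((i)))

E => C   [E -> C]
C => (E)   [C -> ( E )]
(E) => (C)   [E -> C]
(C) => ((E))   [C -> ( E )]
((E)) => ((C))   [E -> C]
((C)) => (((E)))   [C -> ( E )]
(((E))) => (((C)))   [E -> C]
(((C))) => (((i)))   [C -> i]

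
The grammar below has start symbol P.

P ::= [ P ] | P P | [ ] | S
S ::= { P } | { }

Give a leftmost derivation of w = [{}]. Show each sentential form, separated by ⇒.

P ⇒ [P]   [P ::= [ P ]]
[P] ⇒ [S]   [P ::= S]
[S] ⇒ [{}]   [S ::= { }]

P⇒[P]⇒[S]⇒[{}]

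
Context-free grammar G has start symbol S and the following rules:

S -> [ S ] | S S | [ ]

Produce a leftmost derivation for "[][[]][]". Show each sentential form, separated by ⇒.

S ⇒ SS ⇒ []S ⇒ []SS ⇒ [][S]S ⇒ [][[]]S ⇒ [][[]][]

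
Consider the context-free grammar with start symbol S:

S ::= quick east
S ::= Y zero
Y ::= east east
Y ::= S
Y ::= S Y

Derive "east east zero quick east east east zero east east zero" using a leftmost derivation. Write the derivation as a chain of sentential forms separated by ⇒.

S ⇒ Y zero ⇒ S Y zero ⇒ Y zero Y zero ⇒ east east zero Y zero ⇒ east east zero S Y zero ⇒ east east zero Y zero Y zero ⇒ east east zero S Y zero Y zero ⇒ east east zero quick east Y zero Y zero ⇒ east east zero quick east east east zero Y zero ⇒ east east zero quick east east east zero east east zero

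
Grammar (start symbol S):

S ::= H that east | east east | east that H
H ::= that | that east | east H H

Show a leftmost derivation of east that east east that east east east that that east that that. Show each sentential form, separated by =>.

S => east that H   [S ::= east that H]
east that H => east that east H H   [H ::= east H H]
east that east H H => east that east east H H H   [H ::= east H H]
east that east east H H H => east that east east that east H H   [H ::= that east]
east that east east that east H H => east that east east that east east H H H   [H ::= east H H]
east that east east that east east H H H => east that east east that east east east H H H H   [H ::= east H H]
east that east east that east east east H H H H => east that east east that east east east that H H H   [H ::= that]
east that east east that east east east that H H H => east that east east that east east east that that east H H   [H ::= that east]
east that east east that east east east that that east H H => east that east east that east east east that that east that H   [H ::= that]
east that east east that east east east that that east that H => east that east east that east east east that that east that that   [H ::= that]

S => east that H => east that east H H => east that east east H H H => east that east east that east H H => east that east east that east east H H H => east that east east that east east east H H H H => east that east east that east east east that H H H => east that east east that east east east that that east H H => east that east east that east east east that that east that H => east that east east that east east east that that east that that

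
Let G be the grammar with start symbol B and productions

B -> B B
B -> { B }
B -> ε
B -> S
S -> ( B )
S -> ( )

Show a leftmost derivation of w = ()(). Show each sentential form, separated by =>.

B => BB => SB => ()B => ()S => ()()

B => BB   [B -> B B]
BB => SB   [B -> S]
SB => ()B   [S -> ( )]
()B => ()S   [B -> S]
()S => ()()   [S -> ( )]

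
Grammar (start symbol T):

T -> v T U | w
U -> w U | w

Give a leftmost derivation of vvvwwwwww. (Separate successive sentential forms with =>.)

T => vTU => vvTUU => vvvTUUU => vvvwUUU => vvvwwUUU => vvvwwwUU => vvvwwwwU => vvvwwwwwU => vvvwwwwww

T => vTU   [T -> v T U]
vTU => vvTUU   [T -> v T U]
vvTUU => vvvTUUU   [T -> v T U]
vvvTUUU => vvvwUUU   [T -> w]
vvvwUUU => vvvwwUUU   [U -> w U]
vvvwwUUU => vvvwwwUU   [U -> w]
vvvwwwUU => vvvwwwwU   [U -> w]
vvvwwwwU => vvvwwwwwU   [U -> w U]
vvvwwwwwU => vvvwwwwww   [U -> w]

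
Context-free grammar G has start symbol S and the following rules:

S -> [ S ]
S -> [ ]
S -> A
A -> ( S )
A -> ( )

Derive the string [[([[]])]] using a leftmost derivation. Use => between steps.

S => [S]   [S -> [ S ]]
[S] => [[S]]   [S -> [ S ]]
[[S]] => [[A]]   [S -> A]
[[A]] => [[(S)]]   [A -> ( S )]
[[(S)]] => [[([S])]]   [S -> [ S ]]
[[([S])]] => [[([[]])]]   [S -> [ ]]

S=>[S]=>[[S]]=>[[A]]=>[[(S)]]=>[[([S])]]=>[[([[]])]]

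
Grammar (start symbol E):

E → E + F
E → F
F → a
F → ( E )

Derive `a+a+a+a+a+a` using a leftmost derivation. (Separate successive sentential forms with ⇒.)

E⇒E+F⇒E+F+F⇒E+F+F+F⇒E+F+F+F+F⇒E+F+F+F+F+F⇒F+F+F+F+F+F⇒a+F+F+F+F+F⇒a+a+F+F+F+F⇒a+a+a+F+F+F⇒a+a+a+a+F+F⇒a+a+a+a+a+F⇒a+a+a+a+a+a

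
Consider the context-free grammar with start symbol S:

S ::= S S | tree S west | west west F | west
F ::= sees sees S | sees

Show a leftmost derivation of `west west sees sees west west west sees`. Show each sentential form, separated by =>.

S => S S   [S ::= S S]
S S => west west F S   [S ::= west west F]
west west F S => west west sees sees S S   [F ::= sees sees S]
west west sees sees S S => west west sees sees west S   [S ::= west]
west west sees sees west S => west west sees sees west west west F   [S ::= west west F]
west west sees sees west west west F => west west sees sees west west west sees   [F ::= sees]

S => S S => west west F S => west west sees sees S S => west west sees sees west S => west west sees sees west west west F => west west sees sees west west west sees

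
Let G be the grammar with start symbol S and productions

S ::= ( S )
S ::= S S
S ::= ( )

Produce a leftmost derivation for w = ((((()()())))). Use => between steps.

S=>(S)=>((S))=>(((S)))=>((((S))))=>((((SS))))=>((((SSS))))=>((((()SS))))=>((((()()S))))=>((((()()()))))

S => (S)   [S ::= ( S )]
(S) => ((S))   [S ::= ( S )]
((S)) => (((S)))   [S ::= ( S )]
(((S))) => ((((S))))   [S ::= ( S )]
((((S)))) => ((((SS))))   [S ::= S S]
((((SS)))) => ((((SSS))))   [S ::= S S]
((((SSS)))) => ((((()SS))))   [S ::= ( )]
((((()SS)))) => ((((()()S))))   [S ::= ( )]
((((()()S)))) => ((((()()()))))   [S ::= ( )]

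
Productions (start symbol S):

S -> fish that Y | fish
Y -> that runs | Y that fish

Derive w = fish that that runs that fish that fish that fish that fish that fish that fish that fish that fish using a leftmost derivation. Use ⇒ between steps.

S ⇒ fish that Y ⇒ fish that Y that fish ⇒ fish that Y that fish that fish ⇒ fish that Y that fish that fish that fish ⇒ fish that Y that fish that fish that fish that fish ⇒ fish that Y that fish that fish that fish that fish that fish ⇒ fish that Y that fish that fish that fish that fish that fish that fish ⇒ fish that Y that fish that fish that fish that fish that fish that fish that fish ⇒ fish that Y that fish that fish that fish that fish that fish that fish that fish that fish ⇒ fish that that runs that fish that fish that fish that fish that fish that fish that fish that fish

S ⇒ fish that Y   [S -> fish that Y]
fish that Y ⇒ fish that Y that fish   [Y -> Y that fish]
fish that Y that fish ⇒ fish that Y that fish that fish   [Y -> Y that fish]
fish that Y that fish that fish ⇒ fish that Y that fish that fish that fish   [Y -> Y that fish]
fish that Y that fish that fish that fish ⇒ fish that Y that fish that fish that fish that fish   [Y -> Y that fish]
fish that Y that fish that fish that fish that fish ⇒ fish that Y that fish that fish that fish that fish that fish   [Y -> Y that fish]
fish that Y that fish that fish that fish that fish that fish ⇒ fish that Y that fish that fish that fish that fish that fish that fish   [Y -> Y that fish]
fish that Y that fish that fish that fish that fish that fish that fish ⇒ fish that Y that fish that fish that fish that fish that fish that fish that fish   [Y -> Y that fish]
fish that Y that fish that fish that fish that fish that fish that fish that fish ⇒ fish that Y that fish that fish that fish that fish that fish that fish that fish that fish   [Y -> Y that fish]
fish that Y that fish that fish that fish that fish that fish that fish that fish that fish ⇒ fish that that runs that fish that fish that fish that fish that fish that fish that fish that fish   [Y -> that runs]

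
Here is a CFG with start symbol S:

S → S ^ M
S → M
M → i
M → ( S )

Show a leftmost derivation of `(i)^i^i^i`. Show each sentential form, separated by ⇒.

S ⇒ S^M ⇒ S^M^M ⇒ S^M^M^M ⇒ M^M^M^M ⇒ (S)^M^M^M ⇒ (M)^M^M^M ⇒ (i)^M^M^M ⇒ (i)^i^M^M ⇒ (i)^i^i^M ⇒ (i)^i^i^i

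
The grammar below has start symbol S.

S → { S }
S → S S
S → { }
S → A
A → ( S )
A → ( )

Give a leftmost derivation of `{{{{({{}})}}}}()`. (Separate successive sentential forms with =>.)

S => SS => {S}S => {{S}}S => {{{S}}}S => {{{{S}}}}S => {{{{A}}}}S => {{{{(S)}}}}S => {{{{({S})}}}}S => {{{{({{}})}}}}S => {{{{({{}})}}}}A => {{{{({{}})}}}}()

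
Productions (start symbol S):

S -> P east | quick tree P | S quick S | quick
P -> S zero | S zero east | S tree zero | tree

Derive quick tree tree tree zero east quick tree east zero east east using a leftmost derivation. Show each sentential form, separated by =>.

S => P east => S zero east east => S quick S zero east east => P east quick S zero east east => S tree zero east quick S zero east east => quick tree P tree zero east quick S zero east east => quick tree tree tree zero east quick S zero east east => quick tree tree tree zero east quick P east zero east east => quick tree tree tree zero east quick tree east zero east east

S => P east   [S -> P east]
P east => S zero east east   [P -> S zero east]
S zero east east => S quick S zero east east   [S -> S quick S]
S quick S zero east east => P east quick S zero east east   [S -> P east]
P east quick S zero east east => S tree zero east quick S zero east east   [P -> S tree zero]
S tree zero east quick S zero east east => quick tree P tree zero east quick S zero east east   [S -> quick tree P]
quick tree P tree zero east quick S zero east east => quick tree tree tree zero east quick S zero east east   [P -> tree]
quick tree tree tree zero east quick S zero east east => quick tree tree tree zero east quick P east zero east east   [S -> P east]
quick tree tree tree zero east quick P east zero east east => quick tree tree tree zero east quick tree east zero east east   [P -> tree]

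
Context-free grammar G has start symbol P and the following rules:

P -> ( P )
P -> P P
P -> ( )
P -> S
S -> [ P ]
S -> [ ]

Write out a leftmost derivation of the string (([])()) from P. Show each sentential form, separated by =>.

P => (P)   [P -> ( P )]
(P) => (PP)   [P -> P P]
(PP) => ((P)P)   [P -> ( P )]
((P)P) => ((S)P)   [P -> S]
((S)P) => (([])P)   [S -> [ ]]
(([])P) => (([])())   [P -> ( )]

P => (P) => (PP) => ((P)P) => ((S)P) => (([])P) => (([])())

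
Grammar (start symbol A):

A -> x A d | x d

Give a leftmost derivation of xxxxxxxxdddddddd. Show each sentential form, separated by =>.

A=>xAd=>xxAdd=>xxxAddd=>xxxxAdddd=>xxxxxAddddd=>xxxxxxAdddddd=>xxxxxxxAddddddd=>xxxxxxxxdddddddd

A => xAd   [A -> x A d]
xAd => xxAdd   [A -> x A d]
xxAdd => xxxAddd   [A -> x A d]
xxxAddd => xxxxAdddd   [A -> x A d]
xxxxAdddd => xxxxxAddddd   [A -> x A d]
xxxxxAddddd => xxxxxxAdddddd   [A -> x A d]
xxxxxxAdddddd => xxxxxxxAddddddd   [A -> x A d]
xxxxxxxAddddddd => xxxxxxxxdddddddd   [A -> x d]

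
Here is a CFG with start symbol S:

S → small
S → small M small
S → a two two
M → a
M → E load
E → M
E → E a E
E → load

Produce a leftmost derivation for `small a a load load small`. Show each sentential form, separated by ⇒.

S ⇒ small M small ⇒ small E load small ⇒ small E a E load small ⇒ small M a E load small ⇒ small a a E load small ⇒ small a a load load small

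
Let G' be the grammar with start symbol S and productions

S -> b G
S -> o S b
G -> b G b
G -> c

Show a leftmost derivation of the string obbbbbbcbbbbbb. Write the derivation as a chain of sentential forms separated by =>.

S => oSb => obGb => obbGbb => obbbGbbb => obbbbGbbbb => obbbbbGbbbbb => obbbbbbGbbbbbb => obbbbbbcbbbbbb

S => oSb   [S -> o S b]
oSb => obGb   [S -> b G]
obGb => obbGbb   [G -> b G b]
obbGbb => obbbGbbb   [G -> b G b]
obbbGbbb => obbbbGbbbb   [G -> b G b]
obbbbGbbbb => obbbbbGbbbbb   [G -> b G b]
obbbbbGbbbbb => obbbbbbGbbbbbb   [G -> b G b]
obbbbbbGbbbbbb => obbbbbbcbbbbbb   [G -> c]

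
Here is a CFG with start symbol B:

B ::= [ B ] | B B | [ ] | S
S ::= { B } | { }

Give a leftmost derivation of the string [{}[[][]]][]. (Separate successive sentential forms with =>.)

B => BB => [B]B => [BB]B => [SB]B => [{}B]B => [{}[B]]B => [{}[BB]]B => [{}[[]B]]B => [{}[[][]]]B => [{}[[][]]][]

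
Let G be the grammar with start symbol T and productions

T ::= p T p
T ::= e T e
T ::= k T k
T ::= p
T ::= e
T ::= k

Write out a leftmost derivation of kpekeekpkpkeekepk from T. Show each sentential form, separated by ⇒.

T ⇒ kTk ⇒ kpTpk ⇒ kpeTepk ⇒ kpekTkepk ⇒ kpekeTekepk ⇒ kpekeeTeekepk ⇒ kpekeekTkeekepk ⇒ kpekeekpTpkeekepk ⇒ kpekeekpkpkeekepk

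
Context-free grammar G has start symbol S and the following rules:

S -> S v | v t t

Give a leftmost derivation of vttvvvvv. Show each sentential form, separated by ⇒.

S ⇒ Sv   [S -> S v]
Sv ⇒ Svv   [S -> S v]
Svv ⇒ Svvv   [S -> S v]
Svvv ⇒ Svvvv   [S -> S v]
Svvvv ⇒ Svvvvv   [S -> S v]
Svvvvv ⇒ vttvvvvv   [S -> v t t]

S⇒Sv⇒Svv⇒Svvv⇒Svvvv⇒Svvvvv⇒vttvvvvv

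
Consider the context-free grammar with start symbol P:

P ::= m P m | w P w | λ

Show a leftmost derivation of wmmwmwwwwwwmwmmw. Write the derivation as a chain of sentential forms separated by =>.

P => wPw   [P ::= w P w]
wPw => wmPmw   [P ::= m P m]
wmPmw => wmmPmmw   [P ::= m P m]
wmmPmmw => wmmwPwmmw   [P ::= w P w]
wmmwPwmmw => wmmwmPmwmmw   [P ::= m P m]
wmmwmPmwmmw => wmmwmwPwmwmmw   [P ::= w P w]
wmmwmwPwmwmmw => wmmwmwwPwwmwmmw   [P ::= w P w]
wmmwmwwPwwmwmmw => wmmwmwwwPwwwmwmmw   [P ::= w P w]
wmmwmwwwPwwwmwmmw => wmmwmwwwwwwmwmmw   [P ::= λ]

P => wPw => wmPmw => wmmPmmw => wmmwPwmmw => wmmwmPmwmmw => wmmwmwPwmwmmw => wmmwmwwPwwmwmmw => wmmwmwwwPwwwmwmmw => wmmwmwwwwwwmwmmw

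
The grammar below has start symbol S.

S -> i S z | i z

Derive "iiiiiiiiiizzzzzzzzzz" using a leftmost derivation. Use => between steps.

S => iSz   [S -> i S z]
iSz => iiSzz   [S -> i S z]
iiSzz => iiiSzzz   [S -> i S z]
iiiSzzz => iiiiSzzzz   [S -> i S z]
iiiiSzzzz => iiiiiSzzzzz   [S -> i S z]
iiiiiSzzzzz => iiiiiiSzzzzzz   [S -> i S z]
iiiiiiSzzzzzz => iiiiiiiSzzzzzzz   [S -> i S z]
iiiiiiiSzzzzzzz => iiiiiiiiSzzzzzzzz   [S -> i S z]
iiiiiiiiSzzzzzzzz => iiiiiiiiiSzzzzzzzzz   [S -> i S z]
iiiiiiiiiSzzzzzzzzz => iiiiiiiiiizzzzzzzzzz   [S -> i z]

S => iSz => iiSzz => iiiSzzz => iiiiSzzzz => iiiiiSzzzzz => iiiiiiSzzzzzz => iiiiiiiSzzzzzzz => iiiiiiiiSzzzzzzzz => iiiiiiiiiSzzzzzzzzz => iiiiiiiiiizzzzzzzzzz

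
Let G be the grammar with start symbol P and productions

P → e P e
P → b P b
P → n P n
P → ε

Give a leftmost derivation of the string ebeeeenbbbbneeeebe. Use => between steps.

P => ePe   [P → e P e]
ePe => ebPbe   [P → b P b]
ebPbe => ebePebe   [P → e P e]
ebePebe => ebeePeebe   [P → e P e]
ebeePeebe => ebeeePeeebe   [P → e P e]
ebeeePeeebe => ebeeeePeeeebe   [P → e P e]
ebeeeePeeeebe => ebeeeenPneeeebe   [P → n P n]
ebeeeenPneeeebe => ebeeeenbPbneeeebe   [P → b P b]
ebeeeenbPbneeeebe => ebeeeenbbPbbneeeebe   [P → b P b]
ebeeeenbbPbbneeeebe => ebeeeenbbbbneeeebe   [P → ε]

P=>ePe=>ebPbe=>ebePebe=>ebeePeebe=>ebeeePeeebe=>ebeeeePeeeebe=>ebeeeenPneeeebe=>ebeeeenbPbneeeebe=>ebeeeenbbPbbneeeebe=>ebeeeenbbbbneeeebe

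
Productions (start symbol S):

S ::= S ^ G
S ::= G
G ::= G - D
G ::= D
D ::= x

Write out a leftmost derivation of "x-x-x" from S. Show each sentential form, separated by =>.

S=>G=>G-D=>G-D-D=>D-D-D=>x-D-D=>x-x-D=>x-x-x

S => G   [S ::= G]
G => G-D   [G ::= G - D]
G-D => G-D-D   [G ::= G - D]
G-D-D => D-D-D   [G ::= D]
D-D-D => x-D-D   [D ::= x]
x-D-D => x-x-D   [D ::= x]
x-x-D => x-x-x   [D ::= x]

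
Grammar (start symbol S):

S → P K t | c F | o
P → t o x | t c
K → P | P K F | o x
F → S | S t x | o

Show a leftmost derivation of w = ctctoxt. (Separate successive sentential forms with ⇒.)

S ⇒ cF ⇒ cS ⇒ cPKt ⇒ ctcKt ⇒ ctcPt ⇒ ctctoxt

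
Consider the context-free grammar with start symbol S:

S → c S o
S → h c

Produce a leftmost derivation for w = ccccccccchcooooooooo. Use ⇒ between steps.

S ⇒ cSo   [S → c S o]
cSo ⇒ ccSoo   [S → c S o]
ccSoo ⇒ cccSooo   [S → c S o]
cccSooo ⇒ ccccSoooo   [S → c S o]
ccccSoooo ⇒ cccccSooooo   [S → c S o]
cccccSooooo ⇒ ccccccSoooooo   [S → c S o]
ccccccSoooooo ⇒ cccccccSooooooo   [S → c S o]
cccccccSooooooo ⇒ ccccccccSoooooooo   [S → c S o]
ccccccccSoooooooo ⇒ cccccccccSooooooooo   [S → c S o]
cccccccccSooooooooo ⇒ ccccccccchcooooooooo   [S → h c]

S⇒cSo⇒ccSoo⇒cccSooo⇒ccccSoooo⇒cccccSooooo⇒ccccccSoooooo⇒cccccccSooooooo⇒ccccccccSoooooooo⇒cccccccccSooooooooo⇒ccccccccchcooooooooo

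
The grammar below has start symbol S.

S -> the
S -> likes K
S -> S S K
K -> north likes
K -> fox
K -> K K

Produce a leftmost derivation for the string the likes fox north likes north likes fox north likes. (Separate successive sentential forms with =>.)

S => S S K => the S K => the likes K K => the likes K K K => the likes K K K K => the likes K K K K K => the likes fox K K K K => the likes fox north likes K K K => the likes fox north likes north likes K K => the likes fox north likes north likes fox K => the likes fox north likes north likes fox north likes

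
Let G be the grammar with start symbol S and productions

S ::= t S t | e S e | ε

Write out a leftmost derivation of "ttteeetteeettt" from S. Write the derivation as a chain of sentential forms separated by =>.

S=>tSt=>ttStt=>tttSttt=>ttteSettt=>ttteeSeettt=>ttteeeSeeettt=>ttteeetSteeettt=>ttteeetteeettt

S => tSt   [S ::= t S t]
tSt => ttStt   [S ::= t S t]
ttStt => tttSttt   [S ::= t S t]
tttSttt => ttteSettt   [S ::= e S e]
ttteSettt => ttteeSeettt   [S ::= e S e]
ttteeSeettt => ttteeeSeeettt   [S ::= e S e]
ttteeeSeeettt => ttteeetSteeettt   [S ::= t S t]
ttteeetSteeettt => ttteeetteeettt   [S ::= ε]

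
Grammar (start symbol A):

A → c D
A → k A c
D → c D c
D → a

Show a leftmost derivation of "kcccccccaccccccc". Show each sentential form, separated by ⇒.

A ⇒ kAc   [A → k A c]
kAc ⇒ kcDc   [A → c D]
kcDc ⇒ kccDcc   [D → c D c]
kccDcc ⇒ kcccDccc   [D → c D c]
kcccDccc ⇒ kccccDcccc   [D → c D c]
kccccDcccc ⇒ kcccccDccccc   [D → c D c]
kcccccDccccc ⇒ kccccccDcccccc   [D → c D c]
kccccccDcccccc ⇒ kcccccccDccccccc   [D → c D c]
kcccccccDccccccc ⇒ kcccccccaccccccc   [D → a]

A ⇒ kAc ⇒ kcDc ⇒ kccDcc ⇒ kcccDccc ⇒ kccccDcccc ⇒ kcccccDccccc ⇒ kccccccDcccccc ⇒ kcccccccDccccccc ⇒ kcccccccaccccccc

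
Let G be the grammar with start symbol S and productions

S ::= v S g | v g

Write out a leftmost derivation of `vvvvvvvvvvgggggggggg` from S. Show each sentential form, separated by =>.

S => vSg   [S ::= v S g]
vSg => vvSgg   [S ::= v S g]
vvSgg => vvvSggg   [S ::= v S g]
vvvSggg => vvvvSgggg   [S ::= v S g]
vvvvSgggg => vvvvvSggggg   [S ::= v S g]
vvvvvSggggg => vvvvvvSgggggg   [S ::= v S g]
vvvvvvSgggggg => vvvvvvvSggggggg   [S ::= v S g]
vvvvvvvSggggggg => vvvvvvvvSgggggggg   [S ::= v S g]
vvvvvvvvSgggggggg => vvvvvvvvvSggggggggg   [S ::= v S g]
vvvvvvvvvSggggggggg => vvvvvvvvvvgggggggggg   [S ::= v g]

S => vSg => vvSgg => vvvSggg => vvvvSgggg => vvvvvSggggg => vvvvvvSgggggg => vvvvvvvSggggggg => vvvvvvvvSgggggggg => vvvvvvvvvSggggggggg => vvvvvvvvvvgggggggggg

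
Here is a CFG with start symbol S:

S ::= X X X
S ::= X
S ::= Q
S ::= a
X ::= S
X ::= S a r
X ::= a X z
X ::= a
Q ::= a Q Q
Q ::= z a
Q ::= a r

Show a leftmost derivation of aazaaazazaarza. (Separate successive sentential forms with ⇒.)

S ⇒ Q   [S ::= Q]
Q ⇒ aQQ   [Q ::= a Q Q]
aQQ ⇒ aaQQQ   [Q ::= a Q Q]
aaQQQ ⇒ aazaQQ   [Q ::= z a]
aazaQQ ⇒ aazaaQQQ   [Q ::= a Q Q]
aazaaQQQ ⇒ aazaaaQQQQ   [Q ::= a Q Q]
aazaaaQQQQ ⇒ aazaaazaQQQ   [Q ::= z a]
aazaaazaQQQ ⇒ aazaaazazaQQ   [Q ::= z a]
aazaaazazaQQ ⇒ aazaaazazaarQ   [Q ::= a r]
aazaaazazaarQ ⇒ aazaaazazaarza   [Q ::= z a]

S ⇒ Q ⇒ aQQ ⇒ aaQQQ ⇒ aazaQQ ⇒ aazaaQQQ ⇒ aazaaaQQQQ ⇒ aazaaazaQQQ ⇒ aazaaazazaQQ ⇒ aazaaazazaarQ ⇒ aazaaazazaarza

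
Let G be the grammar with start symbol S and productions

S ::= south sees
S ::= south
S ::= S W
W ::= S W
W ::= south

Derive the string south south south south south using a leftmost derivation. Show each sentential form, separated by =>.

S => S W => S W W => south W W => south S W W => south S W W W => south south W W W => south south south W W => south south south south W => south south south south south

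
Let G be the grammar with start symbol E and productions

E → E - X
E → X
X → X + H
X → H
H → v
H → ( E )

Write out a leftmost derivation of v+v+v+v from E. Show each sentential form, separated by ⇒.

E⇒X⇒X+H⇒X+H+H⇒X+H+H+H⇒H+H+H+H⇒v+H+H+H⇒v+v+H+H⇒v+v+v+H⇒v+v+v+v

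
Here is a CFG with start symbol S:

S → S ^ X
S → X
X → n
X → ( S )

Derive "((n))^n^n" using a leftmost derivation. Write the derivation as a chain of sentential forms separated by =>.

S=>S^X=>S^X^X=>X^X^X=>(S)^X^X=>(X)^X^X=>((S))^X^X=>((X))^X^X=>((n))^X^X=>((n))^n^X=>((n))^n^n

S => S^X   [S → S ^ X]
S^X => S^X^X   [S → S ^ X]
S^X^X => X^X^X   [S → X]
X^X^X => (S)^X^X   [X → ( S )]
(S)^X^X => (X)^X^X   [S → X]
(X)^X^X => ((S))^X^X   [X → ( S )]
((S))^X^X => ((X))^X^X   [S → X]
((X))^X^X => ((n))^X^X   [X → n]
((n))^X^X => ((n))^n^X   [X → n]
((n))^n^X => ((n))^n^n   [X → n]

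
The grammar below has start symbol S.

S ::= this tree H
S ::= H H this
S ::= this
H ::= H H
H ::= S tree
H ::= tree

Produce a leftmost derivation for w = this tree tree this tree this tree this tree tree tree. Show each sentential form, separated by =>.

S => this tree H => this tree H H => this tree tree H => this tree tree S tree => this tree tree this tree H tree => this tree tree this tree S tree tree => this tree tree this tree this tree H tree tree => this tree tree this tree this tree S tree tree tree => this tree tree this tree this tree this tree tree tree

S => this tree H   [S ::= this tree H]
this tree H => this tree H H   [H ::= H H]
this tree H H => this tree tree H   [H ::= tree]
this tree tree H => this tree tree S tree   [H ::= S tree]
this tree tree S tree => this tree tree this tree H tree   [S ::= this tree H]
this tree tree this tree H tree => this tree tree this tree S tree tree   [H ::= S tree]
this tree tree this tree S tree tree => this tree tree this tree this tree H tree tree   [S ::= this tree H]
this tree tree this tree this tree H tree tree => this tree tree this tree this tree S tree tree tree   [H ::= S tree]
this tree tree this tree this tree S tree tree tree => this tree tree this tree this tree this tree tree tree   [S ::= this]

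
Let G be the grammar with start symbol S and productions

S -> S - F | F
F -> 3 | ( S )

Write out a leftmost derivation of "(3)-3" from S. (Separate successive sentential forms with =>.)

S=>S-F=>F-F=>(S)-F=>(F)-F=>(3)-F=>(3)-3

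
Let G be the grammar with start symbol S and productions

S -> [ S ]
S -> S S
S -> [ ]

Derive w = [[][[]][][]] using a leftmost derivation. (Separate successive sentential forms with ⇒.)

S ⇒ [S] ⇒ [SS] ⇒ [SSS] ⇒ [SSSS] ⇒ [[]SSS] ⇒ [[][S]SS] ⇒ [[][[]]SS] ⇒ [[][[]][]S] ⇒ [[][[]][][]]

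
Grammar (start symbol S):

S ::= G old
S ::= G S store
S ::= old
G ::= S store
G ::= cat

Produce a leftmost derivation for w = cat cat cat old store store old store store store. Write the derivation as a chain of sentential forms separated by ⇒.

S ⇒ G S store ⇒ cat S store ⇒ cat G S store store ⇒ cat cat S store store ⇒ cat cat G S store store store ⇒ cat cat S store S store store store ⇒ cat cat G S store store S store store store ⇒ cat cat cat S store store S store store store ⇒ cat cat cat old store store S store store store ⇒ cat cat cat old store store old store store store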